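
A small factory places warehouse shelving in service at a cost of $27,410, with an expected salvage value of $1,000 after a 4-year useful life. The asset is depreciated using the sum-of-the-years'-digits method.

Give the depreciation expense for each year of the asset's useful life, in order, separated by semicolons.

$10,564; $7,923; $5,282; $2,641

Depreciable base = $27,410 − $1,000 = $26,410.
Sum of the years' digits = 4+3+2+1 = 10.
Year 1: $26,410 × 4/10 = $10,564. Book value $16,846.
Year 2: $26,410 × 3/10 = $7,923. Book value $8,923.
Year 3: $26,410 × 2/10 = $5,282. Book value $3,641.
Year 4: $26,410 × 1/10 = $2,641. Book value $1,000.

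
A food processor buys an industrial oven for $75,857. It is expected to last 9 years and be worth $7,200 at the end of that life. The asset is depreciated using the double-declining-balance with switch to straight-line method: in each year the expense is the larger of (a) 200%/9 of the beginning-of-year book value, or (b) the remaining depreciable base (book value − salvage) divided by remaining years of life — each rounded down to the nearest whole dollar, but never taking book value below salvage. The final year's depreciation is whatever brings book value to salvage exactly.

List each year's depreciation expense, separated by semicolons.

Depreciable base = $75,857 − $7,200 = $68,657.
Year 1: DB = ⌊$75,857 × 200%/9⌋ = $16,857; SL = ⌊$68,657/9⌋ = $7,628 → take DB $16,857. Book value $59,000.
Year 2: DB = ⌊$59,000 × 200%/9⌋ = $13,111; SL = ⌊$51,800/8⌋ = $6,475 → take DB $13,111. Book value $45,889.
Year 3: DB = ⌊$45,889 × 200%/9⌋ = $10,197; SL = ⌊$38,689/7⌋ = $5,527 → take DB $10,197. Book value $35,692.
Year 4: DB = ⌊$35,692 × 200%/9⌋ = $7,931; SL = ⌊$28,492/6⌋ = $4,748 → take DB $7,931. Book value $27,761.
Year 5: DB = ⌊$27,761 × 200%/9⌋ = $6,169; SL = ⌊$20,561/5⌋ = $4,112 → take DB $6,169. Book value $21,592.
Year 6: DB = ⌊$21,592 × 200%/9⌋ = $4,798; SL = ⌊$14,392/4⌋ = $3,598 → take DB $4,798. Book value $16,794.
Year 7: DB = ⌊$16,794 × 200%/9⌋ = $3,732; SL = ⌊$9,594/3⌋ = $3,198 → take DB $3,732. Book value $13,062.
Year 8: DB = ⌊$13,062 × 200%/9⌋ = $2,902; SL = ⌊$5,862/2⌋ = $2,931 → take SL $2,931. Book value $10,131.
Year 9 (final): $10,131 − $7,200 = $2,931. Book value $7,200.

$16,857; $13,111; $10,197; $7,931; $6,169; $4,798; $3,732; $2,931; $2,931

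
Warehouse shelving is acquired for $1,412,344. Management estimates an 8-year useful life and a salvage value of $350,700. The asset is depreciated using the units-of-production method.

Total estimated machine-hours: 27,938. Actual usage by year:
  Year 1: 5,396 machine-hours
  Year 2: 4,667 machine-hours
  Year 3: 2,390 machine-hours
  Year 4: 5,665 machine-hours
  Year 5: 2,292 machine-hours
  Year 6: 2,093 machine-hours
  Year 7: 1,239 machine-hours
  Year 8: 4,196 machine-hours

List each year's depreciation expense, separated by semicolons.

Depreciable base = $1,412,344 − $350,700 = $1,061,644.
Rate = $1,061,644 / 27,938 machine-hours = $38 per machine-hour.
Year 1: 5,396 × $38 = $205,048. Book value $1,207,296.
Year 2: 4,667 × $38 = $177,346. Book value $1,029,950.
Year 3: 2,390 × $38 = $90,820. Book value $939,130.
Year 4: 5,665 × $38 = $215,270. Book value $723,860.
Year 5: 2,292 × $38 = $87,096. Book value $636,764.
Year 6: 2,093 × $38 = $79,534. Book value $557,230.
Year 7: 1,239 × $38 = $47,082. Book value $510,148.
Year 8: 4,196 × $38 = $159,448. Book value $350,700.

$205,048; $177,346; $90,820; $215,270; $87,096; $79,534; $47,082; $159,448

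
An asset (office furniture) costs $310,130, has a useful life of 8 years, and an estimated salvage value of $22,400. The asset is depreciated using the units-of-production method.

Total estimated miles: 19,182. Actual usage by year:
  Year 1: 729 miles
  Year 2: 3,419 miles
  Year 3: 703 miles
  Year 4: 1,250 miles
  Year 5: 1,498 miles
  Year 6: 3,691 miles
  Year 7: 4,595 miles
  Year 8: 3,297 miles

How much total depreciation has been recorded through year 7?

Depreciable base = $310,130 − $22,400 = $287,730.
Rate = $287,730 / 19,182 miles = $15 per mile.
Year 1: 729 × $15 = $10,935. Book value $299,195.
Year 2: 3,419 × $15 = $51,285. Book value $247,910.
Year 3: 703 × $15 = $10,545. Book value $237,365.
Year 4: 1,250 × $15 = $18,750. Book value $218,615.
Year 5: 1,498 × $15 = $22,470. Book value $196,145.
Year 6: 3,691 × $15 = $55,365. Book value $140,780.
Year 7: 4,595 × $15 = $68,925. Book value $71,855.
Accumulated through year 7 = $310,130 − $71,855 = $238,275.

$238,275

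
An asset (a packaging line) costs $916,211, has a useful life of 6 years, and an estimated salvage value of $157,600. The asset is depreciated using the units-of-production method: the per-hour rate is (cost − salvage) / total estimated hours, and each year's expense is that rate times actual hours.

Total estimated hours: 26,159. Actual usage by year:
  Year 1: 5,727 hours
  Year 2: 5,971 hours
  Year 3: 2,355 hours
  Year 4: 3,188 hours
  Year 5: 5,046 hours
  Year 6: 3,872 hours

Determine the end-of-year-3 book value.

Depreciable base = $916,211 − $157,600 = $758,611.
Rate = $758,611 / 26,159 hours = $29 per hour.
Year 1: 5,727 × $29 = $166,083. Book value $750,128.
Year 2: 5,971 × $29 = $173,159. Book value $576,969.
Year 3: 2,355 × $29 = $68,295. Book value $508,674.

$508,674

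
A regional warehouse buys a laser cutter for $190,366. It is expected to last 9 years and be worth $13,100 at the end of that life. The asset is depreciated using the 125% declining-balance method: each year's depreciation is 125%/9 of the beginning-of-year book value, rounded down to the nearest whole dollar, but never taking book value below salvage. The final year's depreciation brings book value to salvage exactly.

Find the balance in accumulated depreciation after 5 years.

$100,230

Depreciable base = $190,366 − $13,100 = $177,266.
Year 1: ⌊$190,366 × 125%/9⌋ = $26,439. Book value $163,927.
Year 2: ⌊$163,927 × 125%/9⌋ = $22,767. Book value $141,160.
Year 3: ⌊$141,160 × 125%/9⌋ = $19,605. Book value $121,555.
Year 4: ⌊$121,555 × 125%/9⌋ = $16,882. Book value $104,673.
Year 5: ⌊$104,673 × 125%/9⌋ = $14,537. Book value $90,136.
Accumulated through year 5 = $190,366 − $90,136 = $100,230.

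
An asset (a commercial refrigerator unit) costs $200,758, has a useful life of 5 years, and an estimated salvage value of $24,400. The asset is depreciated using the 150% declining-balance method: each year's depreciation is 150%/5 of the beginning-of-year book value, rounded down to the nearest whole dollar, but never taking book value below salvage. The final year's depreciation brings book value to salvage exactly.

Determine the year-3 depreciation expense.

Depreciable base = $200,758 − $24,400 = $176,358.
Year 1: ⌊$200,758 × 150%/5⌋ = $60,227. Book value $140,531.
Year 2: ⌊$140,531 × 150%/5⌋ = $42,159. Book value $98,372.
Year 3: ⌊$98,372 × 150%/5⌋ = $29,511. Book value $68,861.

$29,511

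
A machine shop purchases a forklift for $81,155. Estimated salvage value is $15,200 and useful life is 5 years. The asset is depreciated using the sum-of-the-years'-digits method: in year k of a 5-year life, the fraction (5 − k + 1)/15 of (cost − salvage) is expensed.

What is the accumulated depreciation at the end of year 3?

Depreciable base = $81,155 − $15,200 = $65,955.
Sum of the years' digits = 5+4+3+2+1 = 15.
Year 1: $65,955 × 5/15 = $21,985. Book value $59,170.
Year 2: $65,955 × 4/15 = $17,588. Book value $41,582.
Year 3: $65,955 × 3/15 = $13,191. Book value $28,391.
Accumulated through year 3 = $81,155 − $28,391 = $52,764.

$52,764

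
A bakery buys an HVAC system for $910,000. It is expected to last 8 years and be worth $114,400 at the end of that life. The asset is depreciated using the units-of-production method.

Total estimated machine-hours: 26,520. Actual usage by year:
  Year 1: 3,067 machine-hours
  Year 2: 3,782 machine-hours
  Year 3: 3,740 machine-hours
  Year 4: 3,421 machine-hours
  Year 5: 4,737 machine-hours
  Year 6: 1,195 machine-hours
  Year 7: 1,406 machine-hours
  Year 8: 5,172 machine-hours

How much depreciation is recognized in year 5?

$142,110

Depreciable base = $910,000 − $114,400 = $795,600.
Rate = $795,600 / 26,520 machine-hours = $30 per machine-hour.
Year 1: 3,067 × $30 = $92,010. Book value $817,990.
Year 2: 3,782 × $30 = $113,460. Book value $704,530.
Year 3: 3,740 × $30 = $112,200. Book value $592,330.
Year 4: 3,421 × $30 = $102,630. Book value $489,700.
Year 5: 4,737 × $30 = $142,110. Book value $347,590.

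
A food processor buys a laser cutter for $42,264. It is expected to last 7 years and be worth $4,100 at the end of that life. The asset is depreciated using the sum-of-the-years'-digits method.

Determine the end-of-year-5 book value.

$8,189

Depreciable base = $42,264 − $4,100 = $38,164.
Sum of the years' digits = 7+6+5+4+3+2+1 = 28.
Year 1: $38,164 × 7/28 = $9,541. Book value $32,723.
Year 2: $38,164 × 6/28 = $8,178. Book value $24,545.
Year 3: $38,164 × 5/28 = $6,815. Book value $17,730.
Year 4: $38,164 × 4/28 = $5,452. Book value $12,278.
Year 5: $38,164 × 3/28 = $4,089. Book value $8,189.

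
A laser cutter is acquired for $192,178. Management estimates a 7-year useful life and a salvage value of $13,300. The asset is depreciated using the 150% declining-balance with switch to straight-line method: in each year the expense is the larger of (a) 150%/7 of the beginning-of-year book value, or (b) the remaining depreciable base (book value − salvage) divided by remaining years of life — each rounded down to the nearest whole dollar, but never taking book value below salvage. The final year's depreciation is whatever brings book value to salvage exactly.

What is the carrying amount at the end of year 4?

$73,239

Depreciable base = $192,178 − $13,300 = $178,878.
Year 1: DB = ⌊$192,178 × 150%/7⌋ = $41,181; SL = ⌊$178,878/7⌋ = $25,554 → take DB $41,181. Book value $150,997.
Year 2: DB = ⌊$150,997 × 150%/7⌋ = $32,356; SL = ⌊$137,697/6⌋ = $22,949 → take DB $32,356. Book value $118,641.
Year 3: DB = ⌊$118,641 × 150%/7⌋ = $25,423; SL = ⌊$105,341/5⌋ = $21,068 → take DB $25,423. Book value $93,218.
Year 4: DB = ⌊$93,218 × 150%/7⌋ = $19,975; SL = ⌊$79,918/4⌋ = $19,979 → take SL $19,979. Book value $73,239.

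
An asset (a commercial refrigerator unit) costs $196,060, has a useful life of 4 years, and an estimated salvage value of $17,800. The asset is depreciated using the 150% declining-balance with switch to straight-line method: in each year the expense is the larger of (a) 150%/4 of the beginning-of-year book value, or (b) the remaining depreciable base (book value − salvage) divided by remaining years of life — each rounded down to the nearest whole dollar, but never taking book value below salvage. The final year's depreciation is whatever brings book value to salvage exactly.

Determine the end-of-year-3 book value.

$47,194

Depreciable base = $196,060 − $17,800 = $178,260.
Year 1: DB = ⌊$196,060 × 150%/4⌋ = $73,522; SL = ⌊$178,260/4⌋ = $44,565 → take DB $73,522. Book value $122,538.
Year 2: DB = ⌊$122,538 × 150%/4⌋ = $45,951; SL = ⌊$104,738/3⌋ = $34,912 → take DB $45,951. Book value $76,587.
Year 3: DB = ⌊$76,587 × 150%/4⌋ = $28,720; SL = ⌊$58,787/2⌋ = $29,393 → take SL $29,393. Book value $47,194.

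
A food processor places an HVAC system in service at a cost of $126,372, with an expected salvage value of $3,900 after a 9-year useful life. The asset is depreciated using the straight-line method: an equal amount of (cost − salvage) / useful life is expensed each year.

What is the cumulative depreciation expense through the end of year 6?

$81,648

Depreciable base = $126,372 − $3,900 = $122,472.
Annual expense = $122,472 / 9 = $13,608.
End of year 1: book value $112,764.
End of year 2: book value $99,156.
End of year 3: book value $85,548.
End of year 4: book value $71,940.
End of year 5: book value $58,332.
End of year 6: book value $44,724.
Accumulated through year 6 = $126,372 − $44,724 = $81,648.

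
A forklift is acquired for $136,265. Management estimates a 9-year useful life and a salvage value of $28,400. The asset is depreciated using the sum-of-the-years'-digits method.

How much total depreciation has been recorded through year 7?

Depreciable base = $136,265 − $28,400 = $107,865.
Sum of the years' digits = 9+8+7+6+5+4+3+2+1 = 45.
Year 1: $107,865 × 9/45 = $21,573. Book value $114,692.
Year 2: $107,865 × 8/45 = $19,176. Book value $95,516.
Year 3: $107,865 × 7/45 = $16,779. Book value $78,737.
Year 4: $107,865 × 6/45 = $14,382. Book value $64,355.
Year 5: $107,865 × 5/45 = $11,985. Book value $52,370.
Year 6: $107,865 × 4/45 = $9,588. Book value $42,782.
Year 7: $107,865 × 3/45 = $7,191. Book value $35,591.
Accumulated through year 7 = $136,265 − $35,591 = $100,674.

$100,674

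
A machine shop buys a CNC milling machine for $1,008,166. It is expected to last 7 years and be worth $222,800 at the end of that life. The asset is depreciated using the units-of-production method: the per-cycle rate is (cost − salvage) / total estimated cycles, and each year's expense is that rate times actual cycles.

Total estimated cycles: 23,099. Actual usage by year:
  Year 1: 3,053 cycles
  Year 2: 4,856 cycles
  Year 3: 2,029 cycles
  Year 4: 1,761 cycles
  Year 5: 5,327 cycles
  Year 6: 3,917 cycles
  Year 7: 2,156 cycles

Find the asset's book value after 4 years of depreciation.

Depreciable base = $1,008,166 − $222,800 = $785,366.
Rate = $785,366 / 23,099 cycles = $34 per cycle.
Year 1: 3,053 × $34 = $103,802. Book value $904,364.
Year 2: 4,856 × $34 = $165,104. Book value $739,260.
Year 3: 2,029 × $34 = $68,986. Book value $670,274.
Year 4: 1,761 × $34 = $59,874. Book value $610,400.

$610,400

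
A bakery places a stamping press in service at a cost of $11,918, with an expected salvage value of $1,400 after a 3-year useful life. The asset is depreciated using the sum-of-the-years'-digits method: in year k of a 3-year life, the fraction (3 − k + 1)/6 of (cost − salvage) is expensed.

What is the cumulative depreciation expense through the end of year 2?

$8,765

Depreciable base = $11,918 − $1,400 = $10,518.
Sum of the years' digits = 3+2+1 = 6.
Year 1: $10,518 × 3/6 = $5,259. Book value $6,659.
Year 2: $10,518 × 2/6 = $3,506. Book value $3,153.
Accumulated through year 2 = $11,918 − $3,153 = $8,765.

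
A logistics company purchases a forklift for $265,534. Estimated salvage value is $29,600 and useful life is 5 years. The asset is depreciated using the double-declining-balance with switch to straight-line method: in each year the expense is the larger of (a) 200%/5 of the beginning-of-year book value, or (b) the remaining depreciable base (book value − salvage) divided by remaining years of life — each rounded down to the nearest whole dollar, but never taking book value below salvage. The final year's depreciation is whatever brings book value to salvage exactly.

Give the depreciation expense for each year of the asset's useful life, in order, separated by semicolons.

Depreciable base = $265,534 − $29,600 = $235,934.
Year 1: DB = ⌊$265,534 × 200%/5⌋ = $106,213; SL = ⌊$235,934/5⌋ = $47,186 → take DB $106,213. Book value $159,321.
Year 2: DB = ⌊$159,321 × 200%/5⌋ = $63,728; SL = ⌊$129,721/4⌋ = $32,430 → take DB $63,728. Book value $95,593.
Year 3: DB = ⌊$95,593 × 200%/5⌋ = $38,237; SL = ⌊$65,993/3⌋ = $21,997 → take DB $38,237. Book value $57,356.
Year 4: DB = ⌊$57,356 × 200%/5⌋ = $22,942; SL = ⌊$27,756/2⌋ = $13,878 → take DB $22,942. Book value $34,414.
Year 5 (final): $34,414 − $29,600 = $4,814. Book value $29,600.

$106,213; $63,728; $38,237; $22,942; $4,814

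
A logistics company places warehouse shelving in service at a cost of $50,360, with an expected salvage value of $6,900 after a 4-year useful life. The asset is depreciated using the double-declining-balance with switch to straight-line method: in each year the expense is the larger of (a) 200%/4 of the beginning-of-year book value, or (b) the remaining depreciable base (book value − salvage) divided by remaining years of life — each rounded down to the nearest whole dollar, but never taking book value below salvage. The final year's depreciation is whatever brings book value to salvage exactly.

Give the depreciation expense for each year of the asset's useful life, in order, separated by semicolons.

Depreciable base = $50,360 − $6,900 = $43,460.
Year 1: DB = ⌊$50,360 × 200%/4⌋ = $25,180; SL = ⌊$43,460/4⌋ = $10,865 → take DB $25,180. Book value $25,180.
Year 2: DB = ⌊$25,180 × 200%/4⌋ = $12,590; SL = ⌊$18,280/3⌋ = $6,093 → take DB $12,590. Book value $12,590.
Year 3: DB = ⌊$12,590 × 200%/4⌋ = $6,295; SL = ⌊$5,690/2⌋ = $2,845 → take DB $6,295, capped at $5,690. Book value $6,900.
Year 4 (final): $6,900 − $6,900 = $0. Book value $6,900.

$25,180; $12,590; $5,690; $0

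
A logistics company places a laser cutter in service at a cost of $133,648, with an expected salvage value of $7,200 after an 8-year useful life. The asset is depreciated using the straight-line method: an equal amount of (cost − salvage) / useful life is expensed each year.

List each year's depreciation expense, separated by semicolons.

Depreciable base = $133,648 − $7,200 = $126,448.
Annual expense = $126,448 / 8 = $15,806.
End of year 1: book value $117,842.
End of year 2: book value $102,036.
End of year 3: book value $86,230.
End of year 4: book value $70,424.
End of year 5: book value $54,618.
End of year 6: book value $38,812.
End of year 7: book value $23,006.
End of year 8: book value $7,200.

$15,806; $15,806; $15,806; $15,806; $15,806; $15,806; $15,806; $15,806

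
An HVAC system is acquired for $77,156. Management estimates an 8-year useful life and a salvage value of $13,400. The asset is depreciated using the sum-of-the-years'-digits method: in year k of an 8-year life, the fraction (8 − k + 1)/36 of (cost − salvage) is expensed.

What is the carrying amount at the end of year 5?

$24,026

Depreciable base = $77,156 − $13,400 = $63,756.
Sum of the years' digits = 8+7+6+5+4+3+2+1 = 36.
Year 1: $63,756 × 8/36 = $14,168. Book value $62,988.
Year 2: $63,756 × 7/36 = $12,397. Book value $50,591.
Year 3: $63,756 × 6/36 = $10,626. Book value $39,965.
Year 4: $63,756 × 5/36 = $8,855. Book value $31,110.
Year 5: $63,756 × 4/36 = $7,084. Book value $24,026.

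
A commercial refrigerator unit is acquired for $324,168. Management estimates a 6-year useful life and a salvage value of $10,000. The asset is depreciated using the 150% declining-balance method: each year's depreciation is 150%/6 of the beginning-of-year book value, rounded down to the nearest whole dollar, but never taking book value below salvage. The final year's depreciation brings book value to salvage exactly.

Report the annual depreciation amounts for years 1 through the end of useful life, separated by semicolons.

$81,042; $60,781; $45,586; $34,189; $25,642; $66,928

Depreciable base = $324,168 − $10,000 = $314,168.
Year 1: ⌊$324,168 × 150%/6⌋ = $81,042. Book value $243,126.
Year 2: ⌊$243,126 × 150%/6⌋ = $60,781. Book value $182,345.
Year 3: ⌊$182,345 × 150%/6⌋ = $45,586. Book value $136,759.
Year 4: ⌊$136,759 × 150%/6⌋ = $34,189. Book value $102,570.
Year 5: ⌊$102,570 × 150%/6⌋ = $25,642. Book value $76,928.
Year 6 (final): $76,928 − $10,000 = $66,928. Book value $10,000.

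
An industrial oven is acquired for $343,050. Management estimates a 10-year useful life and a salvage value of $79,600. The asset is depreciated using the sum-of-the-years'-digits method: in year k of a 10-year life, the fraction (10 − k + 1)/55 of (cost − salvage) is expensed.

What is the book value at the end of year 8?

$93,970

Depreciable base = $343,050 − $79,600 = $263,450.
Sum of the years' digits = 10+9+8+7+6+5+4+3+2+1 = 55.
Year 1: $263,450 × 10/55 = $47,900. Book value $295,150.
Year 2: $263,450 × 9/55 = $43,110. Book value $252,040.
Year 3: $263,450 × 8/55 = $38,320. Book value $213,720.
Year 4: $263,450 × 7/55 = $33,530. Book value $180,190.
Year 5: $263,450 × 6/55 = $28,740. Book value $151,450.
Year 6: $263,450 × 5/55 = $23,950. Book value $127,500.
Year 7: $263,450 × 4/55 = $19,160. Book value $108,340.
Year 8: $263,450 × 3/55 = $14,370. Book value $93,970.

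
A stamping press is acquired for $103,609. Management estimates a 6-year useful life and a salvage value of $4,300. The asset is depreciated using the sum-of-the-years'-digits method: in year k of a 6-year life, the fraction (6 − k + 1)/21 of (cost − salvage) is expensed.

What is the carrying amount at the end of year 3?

Depreciable base = $103,609 − $4,300 = $99,309.
Sum of the years' digits = 6+5+4+3+2+1 = 21.
Year 1: $99,309 × 6/21 = $28,374. Book value $75,235.
Year 2: $99,309 × 5/21 = $23,645. Book value $51,590.
Year 3: $99,309 × 4/21 = $18,916. Book value $32,674.

$32,674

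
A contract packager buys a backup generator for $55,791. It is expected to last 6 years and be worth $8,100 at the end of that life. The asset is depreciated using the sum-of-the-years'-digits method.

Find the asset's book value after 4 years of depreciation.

Depreciable base = $55,791 − $8,100 = $47,691.
Sum of the years' digits = 6+5+4+3+2+1 = 21.
Year 1: $47,691 × 6/21 = $13,626. Book value $42,165.
Year 2: $47,691 × 5/21 = $11,355. Book value $30,810.
Year 3: $47,691 × 4/21 = $9,084. Book value $21,726.
Year 4: $47,691 × 3/21 = $6,813. Book value $14,913.

$14,913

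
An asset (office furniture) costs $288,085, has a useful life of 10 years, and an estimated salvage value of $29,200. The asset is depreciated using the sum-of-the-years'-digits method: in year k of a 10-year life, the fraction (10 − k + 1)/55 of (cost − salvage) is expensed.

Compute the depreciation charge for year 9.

Depreciable base = $288,085 − $29,200 = $258,885.
Sum of the years' digits = 10+9+8+7+6+5+4+3+2+1 = 55.
Year 1: $258,885 × 10/55 = $47,070. Book value $241,015.
Year 2: $258,885 × 9/55 = $42,363. Book value $198,652.
Year 3: $258,885 × 8/55 = $37,656. Book value $160,996.
Year 4: $258,885 × 7/55 = $32,949. Book value $128,047.
Year 5: $258,885 × 6/55 = $28,242. Book value $99,805.
Year 6: $258,885 × 5/55 = $23,535. Book value $76,270.
Year 7: $258,885 × 4/55 = $18,828. Book value $57,442.
Year 8: $258,885 × 3/55 = $14,121. Book value $43,321.
Year 9: $258,885 × 2/55 = $9,414. Book value $33,907.

$9,414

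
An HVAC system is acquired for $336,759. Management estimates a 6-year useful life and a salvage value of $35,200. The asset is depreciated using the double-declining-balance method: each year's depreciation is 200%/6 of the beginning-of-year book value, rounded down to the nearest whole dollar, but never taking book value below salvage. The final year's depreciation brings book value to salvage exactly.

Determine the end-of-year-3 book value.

Depreciable base = $336,759 − $35,200 = $301,559.
Year 1: ⌊$336,759 × 200%/6⌋ = $112,253. Book value $224,506.
Year 2: ⌊$224,506 × 200%/6⌋ = $74,835. Book value $149,671.
Year 3: ⌊$149,671 × 200%/6⌋ = $49,890. Book value $99,781.

$99,781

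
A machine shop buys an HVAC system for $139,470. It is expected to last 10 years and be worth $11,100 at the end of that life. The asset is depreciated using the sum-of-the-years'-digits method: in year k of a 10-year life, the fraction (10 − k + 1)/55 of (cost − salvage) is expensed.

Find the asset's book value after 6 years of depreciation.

Depreciable base = $139,470 − $11,100 = $128,370.
Sum of the years' digits = 10+9+8+7+6+5+4+3+2+1 = 55.
Year 1: $128,370 × 10/55 = $23,340. Book value $116,130.
Year 2: $128,370 × 9/55 = $21,006. Book value $95,124.
Year 3: $128,370 × 8/55 = $18,672. Book value $76,452.
Year 4: $128,370 × 7/55 = $16,338. Book value $60,114.
Year 5: $128,370 × 6/55 = $14,004. Book value $46,110.
Year 6: $128,370 × 5/55 = $11,670. Book value $34,440.

$34,440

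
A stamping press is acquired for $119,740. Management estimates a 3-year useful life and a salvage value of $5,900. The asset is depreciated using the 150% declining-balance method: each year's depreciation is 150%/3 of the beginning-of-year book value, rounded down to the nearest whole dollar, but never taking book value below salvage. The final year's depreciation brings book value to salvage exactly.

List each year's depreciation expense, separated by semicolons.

Depreciable base = $119,740 − $5,900 = $113,840.
Year 1: ⌊$119,740 × 150%/3⌋ = $59,870. Book value $59,870.
Year 2: ⌊$59,870 × 150%/3⌋ = $29,935. Book value $29,935.
Year 3 (final): $29,935 − $5,900 = $24,035. Book value $5,900.

$59,870; $29,935; $24,035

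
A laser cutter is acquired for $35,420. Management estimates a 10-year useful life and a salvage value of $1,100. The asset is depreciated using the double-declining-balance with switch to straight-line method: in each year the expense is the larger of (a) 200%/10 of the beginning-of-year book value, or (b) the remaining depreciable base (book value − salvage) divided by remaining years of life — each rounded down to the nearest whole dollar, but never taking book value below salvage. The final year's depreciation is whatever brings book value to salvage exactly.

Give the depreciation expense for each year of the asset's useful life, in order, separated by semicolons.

$7,084; $5,667; $4,533; $3,627; $2,901; $2,321; $2,046; $2,047; $2,047; $2,047

Depreciable base = $35,420 − $1,100 = $34,320.
Year 1: DB = ⌊$35,420 × 200%/10⌋ = $7,084; SL = ⌊$34,320/10⌋ = $3,432 → take DB $7,084. Book value $28,336.
Year 2: DB = ⌊$28,336 × 200%/10⌋ = $5,667; SL = ⌊$27,236/9⌋ = $3,026 → take DB $5,667. Book value $22,669.
Year 3: DB = ⌊$22,669 × 200%/10⌋ = $4,533; SL = ⌊$21,569/8⌋ = $2,696 → take DB $4,533. Book value $18,136.
Year 4: DB = ⌊$18,136 × 200%/10⌋ = $3,627; SL = ⌊$17,036/7⌋ = $2,433 → take DB $3,627. Book value $14,509.
Year 5: DB = ⌊$14,509 × 200%/10⌋ = $2,901; SL = ⌊$13,409/6⌋ = $2,234 → take DB $2,901. Book value $11,608.
Year 6: DB = ⌊$11,608 × 200%/10⌋ = $2,321; SL = ⌊$10,508/5⌋ = $2,101 → take DB $2,321. Book value $9,287.
Year 7: DB = ⌊$9,287 × 200%/10⌋ = $1,857; SL = ⌊$8,187/4⌋ = $2,046 → take SL $2,046. Book value $7,241.
Year 8: DB = ⌊$7,241 × 200%/10⌋ = $1,448; SL = ⌊$6,141/3⌋ = $2,047 → take SL $2,047. Book value $5,194.
Year 9: DB = ⌊$5,194 × 200%/10⌋ = $1,038; SL = ⌊$4,094/2⌋ = $2,047 → take SL $2,047. Book value $3,147.
Year 10 (final): $3,147 − $1,100 = $2,047. Book value $1,100.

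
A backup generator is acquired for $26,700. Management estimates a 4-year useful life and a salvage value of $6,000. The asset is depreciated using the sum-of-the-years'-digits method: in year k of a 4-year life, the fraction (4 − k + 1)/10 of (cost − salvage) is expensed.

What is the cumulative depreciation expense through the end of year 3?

$18,630

Depreciable base = $26,700 − $6,000 = $20,700.
Sum of the years' digits = 4+3+2+1 = 10.
Year 1: $20,700 × 4/10 = $8,280. Book value $18,420.
Year 2: $20,700 × 3/10 = $6,210. Book value $12,210.
Year 3: $20,700 × 2/10 = $4,140. Book value $8,070.
Accumulated through year 3 = $26,700 − $8,070 = $18,630.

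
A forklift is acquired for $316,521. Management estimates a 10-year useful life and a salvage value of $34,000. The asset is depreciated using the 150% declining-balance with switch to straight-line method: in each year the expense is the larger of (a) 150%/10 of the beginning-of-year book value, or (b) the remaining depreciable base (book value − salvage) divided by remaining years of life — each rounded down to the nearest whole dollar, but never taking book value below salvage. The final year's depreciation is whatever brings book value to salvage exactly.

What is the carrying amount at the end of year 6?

$119,155

Depreciable base = $316,521 − $34,000 = $282,521.
Year 1: DB = ⌊$316,521 × 150%/10⌋ = $47,478; SL = ⌊$282,521/10⌋ = $28,252 → take DB $47,478. Book value $269,043.
Year 2: DB = ⌊$269,043 × 150%/10⌋ = $40,356; SL = ⌊$235,043/9⌋ = $26,115 → take DB $40,356. Book value $228,687.
Year 3: DB = ⌊$228,687 × 150%/10⌋ = $34,303; SL = ⌊$194,687/8⌋ = $24,335 → take DB $34,303. Book value $194,384.
Year 4: DB = ⌊$194,384 × 150%/10⌋ = $29,157; SL = ⌊$160,384/7⌋ = $22,912 → take DB $29,157. Book value $165,227.
Year 5: DB = ⌊$165,227 × 150%/10⌋ = $24,784; SL = ⌊$131,227/6⌋ = $21,871 → take DB $24,784. Book value $140,443.
Year 6: DB = ⌊$140,443 × 150%/10⌋ = $21,066; SL = ⌊$106,443/5⌋ = $21,288 → take SL $21,288. Book value $119,155.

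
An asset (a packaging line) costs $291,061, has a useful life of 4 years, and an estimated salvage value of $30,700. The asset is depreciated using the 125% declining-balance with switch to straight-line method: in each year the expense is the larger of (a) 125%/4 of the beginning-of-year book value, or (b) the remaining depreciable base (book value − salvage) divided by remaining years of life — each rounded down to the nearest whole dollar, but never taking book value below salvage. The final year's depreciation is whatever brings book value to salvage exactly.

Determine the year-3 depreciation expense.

$53,436

Depreciable base = $291,061 − $30,700 = $260,361.
Year 1: DB = ⌊$291,061 × 125%/4⌋ = $90,956; SL = ⌊$260,361/4⌋ = $65,090 → take DB $90,956. Book value $200,105.
Year 2: DB = ⌊$200,105 × 125%/4⌋ = $62,532; SL = ⌊$169,405/3⌋ = $56,468 → take DB $62,532. Book value $137,573.
Year 3: DB = ⌊$137,573 × 125%/4⌋ = $42,991; SL = ⌊$106,873/2⌋ = $53,436 → take SL $53,436. Book value $84,137.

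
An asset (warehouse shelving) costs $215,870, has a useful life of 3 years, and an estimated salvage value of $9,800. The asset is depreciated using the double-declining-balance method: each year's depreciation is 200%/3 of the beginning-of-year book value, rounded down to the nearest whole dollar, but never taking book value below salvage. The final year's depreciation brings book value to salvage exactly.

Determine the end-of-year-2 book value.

$23,986

Depreciable base = $215,870 − $9,800 = $206,070.
Year 1: ⌊$215,870 × 200%/3⌋ = $143,913. Book value $71,957.
Year 2: ⌊$71,957 × 200%/3⌋ = $47,971. Book value $23,986.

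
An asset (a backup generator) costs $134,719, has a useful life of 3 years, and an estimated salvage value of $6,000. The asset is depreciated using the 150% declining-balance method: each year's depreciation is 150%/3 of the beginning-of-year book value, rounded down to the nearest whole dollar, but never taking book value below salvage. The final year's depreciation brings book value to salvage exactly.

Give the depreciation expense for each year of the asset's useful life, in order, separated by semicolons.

$67,359; $33,680; $27,680

Depreciable base = $134,719 − $6,000 = $128,719.
Year 1: ⌊$134,719 × 150%/3⌋ = $67,359. Book value $67,360.
Year 2: ⌊$67,360 × 150%/3⌋ = $33,680. Book value $33,680.
Year 3 (final): $33,680 − $6,000 = $27,680. Book value $6,000.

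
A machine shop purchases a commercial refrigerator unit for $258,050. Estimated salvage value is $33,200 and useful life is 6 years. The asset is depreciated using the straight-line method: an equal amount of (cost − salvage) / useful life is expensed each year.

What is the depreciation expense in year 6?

$37,475

Depreciable base = $258,050 − $33,200 = $224,850.
Annual expense = $224,850 / 6 = $37,475.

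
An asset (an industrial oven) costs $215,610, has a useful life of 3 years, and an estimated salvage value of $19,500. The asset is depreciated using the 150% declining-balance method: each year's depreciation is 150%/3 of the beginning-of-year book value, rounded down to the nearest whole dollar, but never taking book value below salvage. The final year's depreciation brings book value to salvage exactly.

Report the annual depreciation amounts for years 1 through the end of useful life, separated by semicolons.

Depreciable base = $215,610 − $19,500 = $196,110.
Year 1: ⌊$215,610 × 150%/3⌋ = $107,805. Book value $107,805.
Year 2: ⌊$107,805 × 150%/3⌋ = $53,902. Book value $53,903.
Year 3 (final): $53,903 − $19,500 = $34,403. Book value $19,500.

$107,805; $53,902; $34,403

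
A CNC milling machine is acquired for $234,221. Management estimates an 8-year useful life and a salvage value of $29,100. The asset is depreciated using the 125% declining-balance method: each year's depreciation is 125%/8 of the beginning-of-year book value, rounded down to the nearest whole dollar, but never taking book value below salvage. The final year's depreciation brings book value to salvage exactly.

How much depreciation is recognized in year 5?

$18,548

Depreciable base = $234,221 − $29,100 = $205,121.
Year 1: ⌊$234,221 × 125%/8⌋ = $36,597. Book value $197,624.
Year 2: ⌊$197,624 × 125%/8⌋ = $30,878. Book value $166,746.
Year 3: ⌊$166,746 × 125%/8⌋ = $26,054. Book value $140,692.
Year 4: ⌊$140,692 × 125%/8⌋ = $21,983. Book value $118,709.
Year 5: ⌊$118,709 × 125%/8⌋ = $18,548. Book value $100,161.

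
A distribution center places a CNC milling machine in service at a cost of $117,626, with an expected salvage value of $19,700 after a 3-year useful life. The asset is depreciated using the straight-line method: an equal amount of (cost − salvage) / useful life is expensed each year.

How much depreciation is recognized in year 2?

$32,642

Depreciable base = $117,626 − $19,700 = $97,926.
Annual expense = $97,926 / 3 = $32,642.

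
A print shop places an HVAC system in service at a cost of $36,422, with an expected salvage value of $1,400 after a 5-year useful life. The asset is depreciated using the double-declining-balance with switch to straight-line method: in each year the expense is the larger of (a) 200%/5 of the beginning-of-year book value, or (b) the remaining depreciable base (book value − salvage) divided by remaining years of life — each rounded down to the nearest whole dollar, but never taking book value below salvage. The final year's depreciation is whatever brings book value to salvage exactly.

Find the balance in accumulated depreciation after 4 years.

Depreciable base = $36,422 − $1,400 = $35,022.
Year 1: DB = ⌊$36,422 × 200%/5⌋ = $14,568; SL = ⌊$35,022/5⌋ = $7,004 → take DB $14,568. Book value $21,854.
Year 2: DB = ⌊$21,854 × 200%/5⌋ = $8,741; SL = ⌊$20,454/4⌋ = $5,113 → take DB $8,741. Book value $13,113.
Year 3: DB = ⌊$13,113 × 200%/5⌋ = $5,245; SL = ⌊$11,713/3⌋ = $3,904 → take DB $5,245. Book value $7,868.
Year 4: DB = ⌊$7,868 × 200%/5⌋ = $3,147; SL = ⌊$6,468/2⌋ = $3,234 → take SL $3,234. Book value $4,634.
Accumulated through year 4 = $36,422 − $4,634 = $31,788.

$31,788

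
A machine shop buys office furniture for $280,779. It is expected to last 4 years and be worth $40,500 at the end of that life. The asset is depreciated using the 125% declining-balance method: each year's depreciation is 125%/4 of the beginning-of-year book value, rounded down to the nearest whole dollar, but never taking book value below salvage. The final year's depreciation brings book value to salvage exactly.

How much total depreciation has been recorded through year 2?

$148,066

Depreciable base = $280,779 − $40,500 = $240,279.
Year 1: ⌊$280,779 × 125%/4⌋ = $87,743. Book value $193,036.
Year 2: ⌊$193,036 × 125%/4⌋ = $60,323. Book value $132,713.
Accumulated through year 2 = $280,779 − $132,713 = $148,066.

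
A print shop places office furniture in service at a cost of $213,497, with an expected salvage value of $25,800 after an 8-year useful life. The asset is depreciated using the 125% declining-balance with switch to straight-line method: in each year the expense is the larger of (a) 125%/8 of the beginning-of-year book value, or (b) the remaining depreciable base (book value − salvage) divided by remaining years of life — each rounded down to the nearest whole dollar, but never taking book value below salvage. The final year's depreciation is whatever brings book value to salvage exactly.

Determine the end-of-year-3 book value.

$128,245

Depreciable base = $213,497 − $25,800 = $187,697.
Year 1: DB = ⌊$213,497 × 125%/8⌋ = $33,358; SL = ⌊$187,697/8⌋ = $23,462 → take DB $33,358. Book value $180,139.
Year 2: DB = ⌊$180,139 × 125%/8⌋ = $28,146; SL = ⌊$154,339/7⌋ = $22,048 → take DB $28,146. Book value $151,993.
Year 3: DB = ⌊$151,993 × 125%/8⌋ = $23,748; SL = ⌊$126,193/6⌋ = $21,032 → take DB $23,748. Book value $128,245.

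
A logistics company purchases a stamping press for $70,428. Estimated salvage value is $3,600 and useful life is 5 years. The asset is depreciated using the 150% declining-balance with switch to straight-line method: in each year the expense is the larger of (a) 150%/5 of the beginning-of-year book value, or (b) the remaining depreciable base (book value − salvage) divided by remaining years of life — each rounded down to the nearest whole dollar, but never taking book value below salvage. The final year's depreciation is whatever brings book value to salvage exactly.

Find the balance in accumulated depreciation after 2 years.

$35,918

Depreciable base = $70,428 − $3,600 = $66,828.
Year 1: DB = ⌊$70,428 × 150%/5⌋ = $21,128; SL = ⌊$66,828/5⌋ = $13,365 → take DB $21,128. Book value $49,300.
Year 2: DB = ⌊$49,300 × 150%/5⌋ = $14,790; SL = ⌊$45,700/4⌋ = $11,425 → take DB $14,790. Book value $34,510.
Accumulated through year 2 = $70,428 − $34,510 = $35,918.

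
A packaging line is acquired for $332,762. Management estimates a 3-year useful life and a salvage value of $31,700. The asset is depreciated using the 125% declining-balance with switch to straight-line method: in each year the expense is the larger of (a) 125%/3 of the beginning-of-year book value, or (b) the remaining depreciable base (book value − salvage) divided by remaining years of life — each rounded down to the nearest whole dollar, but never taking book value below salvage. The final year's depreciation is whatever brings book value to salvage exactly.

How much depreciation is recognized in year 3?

$81,206

Depreciable base = $332,762 − $31,700 = $301,062.
Year 1: DB = ⌊$332,762 × 125%/3⌋ = $138,650; SL = ⌊$301,062/3⌋ = $100,354 → take DB $138,650. Book value $194,112.
Year 2: DB = ⌊$194,112 × 125%/3⌋ = $80,880; SL = ⌊$162,412/2⌋ = $81,206 → take SL $81,206. Book value $112,906.
Year 3 (final): $112,906 − $31,700 = $81,206. Book value $31,700.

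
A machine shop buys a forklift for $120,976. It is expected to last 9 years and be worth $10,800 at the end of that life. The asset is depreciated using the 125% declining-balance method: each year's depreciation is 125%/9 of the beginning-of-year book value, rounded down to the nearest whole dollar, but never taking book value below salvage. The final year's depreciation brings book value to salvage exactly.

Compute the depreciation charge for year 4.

Depreciable base = $120,976 − $10,800 = $110,176.
Year 1: ⌊$120,976 × 125%/9⌋ = $16,802. Book value $104,174.
Year 2: ⌊$104,174 × 125%/9⌋ = $14,468. Book value $89,706.
Year 3: ⌊$89,706 × 125%/9⌋ = $12,459. Book value $77,247.
Year 4: ⌊$77,247 × 125%/9⌋ = $10,728. Book value $66,519.

$10,728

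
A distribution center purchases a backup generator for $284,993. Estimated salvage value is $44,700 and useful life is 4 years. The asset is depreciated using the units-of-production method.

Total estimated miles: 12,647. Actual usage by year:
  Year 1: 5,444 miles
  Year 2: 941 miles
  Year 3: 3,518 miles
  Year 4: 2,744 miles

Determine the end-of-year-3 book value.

$96,836

Depreciable base = $284,993 − $44,700 = $240,293.
Rate = $240,293 / 12,647 miles = $19 per mile.
Year 1: 5,444 × $19 = $103,436. Book value $181,557.
Year 2: 941 × $19 = $17,879. Book value $163,678.
Year 3: 3,518 × $19 = $66,842. Book value $96,836.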